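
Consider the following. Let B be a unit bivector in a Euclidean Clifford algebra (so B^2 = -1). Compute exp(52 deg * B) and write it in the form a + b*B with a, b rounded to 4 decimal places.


For a unit bivector B with B^2 = -1, the exponential series gives
e^(theta*B) = cos(theta) + sin(theta)*B (the GA analogue of Euler's formula).
theta = 52 degrees = 0.907571 rad
cos(52 deg) = 0.6157
sin(52 deg) = 0.7880
exp(theta*B) = 0.6157 + 0.7880*B


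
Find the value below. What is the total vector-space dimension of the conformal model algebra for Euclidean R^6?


The conformal model of R^6 uses Cl(7,1): the 6 Euclidean generators plus two extra orthogonal generators e+ (e+^2 = +1) and e- (e-^2 = -1), from which the null vectors e0, einf are built.
Number of generators m = 6 + 2 = 8.
dim Cl(p,q) = 2^m = 2^8 = 256


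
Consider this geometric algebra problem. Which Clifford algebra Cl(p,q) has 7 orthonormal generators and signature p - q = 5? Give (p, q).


We need p + q = 7 and p - q = 5.
Adding: 2p = 7 + 5 = 12, so p = 6.
Then q = 7 - 6 = 1.
(p, q) = (6, 1)


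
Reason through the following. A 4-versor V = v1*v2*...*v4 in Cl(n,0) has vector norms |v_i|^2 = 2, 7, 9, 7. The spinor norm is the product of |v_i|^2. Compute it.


Spinor norm N(V) = |v1|^2 * |v2|^2 * ... * |v4|^2
= 2 * 7 * 9 * 7
Running product: 2, 14, 126, 882
N(V) = 882


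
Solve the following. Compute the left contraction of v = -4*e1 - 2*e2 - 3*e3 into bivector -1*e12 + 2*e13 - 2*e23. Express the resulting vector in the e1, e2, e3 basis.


Left contraction v _| B = <vB>_1 (grade-1 part of the geometric product vB).
Using e1_|e12 = e2, e2_|e12 = -e1, e1_|e13 = e3, e3_|e13 = -e1, e2_|e23 = e3, e3_|e23 = -e2:
e1 coeff: -v2*b12 - v3*b13 = -(-2)*(-1) - (-3)*(2) = 4
e2 coeff: v1*b12 - v3*b23 = (-4)*(-1) - (-3)*(-2) = -2
e3 coeff: v1*b13 + v2*b23 = (-4)*(2) + (-2)*(-2) = -4
v _| B = 4*e1 - 2*e2 - 4*e3


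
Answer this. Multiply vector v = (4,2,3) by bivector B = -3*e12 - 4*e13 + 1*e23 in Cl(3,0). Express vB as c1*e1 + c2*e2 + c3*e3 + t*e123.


vB has grade-1 (vector) and grade-3 (trivector) parts: vB = (v _| B) + (v ^ B).
Vector part <vB>_1:
  e1: -v2*b12 - v3*b13 = -(2)*(-3) - (3)*(-4) = 18
  e2: v1*b12 - v3*b23 = (4)*(-3) - (3)*(1) = -15
  e3: v1*b13 + v2*b23 = (4)*(-4) + (2)*(1) = -14
Trivector part <vB>_3:
  e123: v1*b23 - v2*b13 + v3*b12 = (4)*(1) - (2)*(-4) + (3)*(-3) = 3
vB = 18*e1 - 15*e2 - 14*e3 + 3*e123


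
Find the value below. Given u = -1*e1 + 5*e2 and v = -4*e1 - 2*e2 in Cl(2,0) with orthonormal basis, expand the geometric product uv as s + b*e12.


Expand: (-1*e1 + 5*e2)(-4*e1 - 2*e2)
= (-1)*(-4)*e1e1 + (-1)*(-2)*e1e2 + 5*(-4)*e2e1 + 5*(-2)*e2e2
Using e1^2 = e2^2 = 1, e2e1 = -e1e2:
Scalar part s = (-1)*(-4) + 5*(-2) = 4 + (-10) = -6
Bivector part b = (-1)*(-2) - 5*(-4) = 2 - (-20) = 22
uv = -6 + 22*e12


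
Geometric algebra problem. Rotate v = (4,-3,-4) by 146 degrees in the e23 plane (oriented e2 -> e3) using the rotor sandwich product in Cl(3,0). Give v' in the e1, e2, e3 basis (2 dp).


Rotor R = cos(73deg) - sin(73deg)*e23
Rotation angle theta = 2 * 73 = 146 degrees in the e23 plane (e2 -> e3).
The component perpendicular to the plane (e1) is invariant: v'_1 = v1 = 4.00
cos(146deg) = -0.8290, sin(146deg) = 0.5592
v'_2 = v2*cos(theta) - v3*sin(theta) = -3*(-0.8290) - (-4)*0.5592 = 4.72
v'_3 = v2*sin(theta) + v3*cos(theta) = -3*0.5592 + (-4)*(-0.8290) = 1.64
v' = 4.00*e1 + 4.72*e2 + 1.64*e3


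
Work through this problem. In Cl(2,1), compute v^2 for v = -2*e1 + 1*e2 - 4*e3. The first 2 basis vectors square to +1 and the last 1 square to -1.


v^2 = sum of c_i^2 * e_i^2
Positive signature terms (e_i^2 = +1): (-2)^2 + 1^2 = 5
Negative signature terms (e_j^2 = -1): (-4)^2 = 16
v^2 = 5 - 16 = -11


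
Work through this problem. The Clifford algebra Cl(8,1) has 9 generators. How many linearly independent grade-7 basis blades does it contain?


Number of grade-k basis blades in Cl(p,q) with n = p + q is C(n, k).
n = 8 + 1 = 9
C(9, 7) = 9! / (7! * 2!)
= 362880 / (5040 * 2)
= 36


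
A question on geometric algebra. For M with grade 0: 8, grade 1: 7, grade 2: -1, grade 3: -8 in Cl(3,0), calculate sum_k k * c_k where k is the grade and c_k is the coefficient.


Grade-weighted sum = sum of grade_k * coefficient_k
0*8 = 0
1*7 = 7
2*(-1) = -2
3*(-8) = -24
Total = 0 + 7 + (-2) + (-24) = -19


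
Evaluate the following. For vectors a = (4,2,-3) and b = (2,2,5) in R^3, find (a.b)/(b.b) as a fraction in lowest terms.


Projection coefficient = (a . b) / (b . b)
a . b = 4*2 + 2*2 + (-3)*5
= 8 + 4 + (-15) = -3
b . b = 2^2 + 2^2 + 5^2
= 4 + 4 + 25 = 33
Coefficient = -3/33
In lowest terms: -1/11


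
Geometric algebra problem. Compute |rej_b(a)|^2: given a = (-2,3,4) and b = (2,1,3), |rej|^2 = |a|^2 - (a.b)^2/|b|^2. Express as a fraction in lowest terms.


|a|^2 = (-2)^2 + 3^2 + 4^2 = 29
|b|^2 = 2^2 + 1^2 + 3^2 = 14
a . b = (-2)*2 + 3*1 + 4*3 = 11
(a.b)^2 = 11^2 = 121
|rej|^2 = 29 - 121/14
= (406 - 121)/14
= 285/14
In lowest terms: 285/14


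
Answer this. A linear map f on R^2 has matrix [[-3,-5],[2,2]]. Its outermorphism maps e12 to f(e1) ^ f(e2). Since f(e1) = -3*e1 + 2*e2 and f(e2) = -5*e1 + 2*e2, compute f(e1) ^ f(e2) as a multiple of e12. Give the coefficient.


The outermorphism of a linear map f sends e1^e2 to f(e1)^f(e2).
f(e1) = -3*e1 + 2*e2
f(e2) = -5*e1 + 2*e2
f(e1) ^ f(e2) = (-3*e1 + 2*e2) ^ (-5*e1 + 2*e2)
= (-3)*2*e12 + 2*(-5)*e21
= (-6 - (-10))*e12
= 4*e12
Coefficient = 4


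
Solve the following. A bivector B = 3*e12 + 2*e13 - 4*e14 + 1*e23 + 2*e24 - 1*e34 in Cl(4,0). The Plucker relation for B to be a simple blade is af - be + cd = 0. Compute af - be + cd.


Plucker relation: af - be + cd
a*f = 3*(-1) = -3
b*e = 2*2 = 4
c*d = (-4)*1 = -4
af - be + cd = -3 - 4 + (-4)
= -11


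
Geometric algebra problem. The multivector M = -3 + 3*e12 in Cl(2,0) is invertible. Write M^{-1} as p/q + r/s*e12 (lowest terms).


M = -3 + 3*e12, where e12^2 = -1.
Since M commutes with its reverse ~M = a - b*e12, M * ~M = a^2 - b^2*e12^2 = a^2 + b^2.
So M^{-1} = ~M / (a^2 + b^2) = (a - b*e12)/(a^2 + b^2).
a^2 + b^2 = 9 + 9 = 18
Scalar part = -3/18 = -1/6
Bivector coeff = -3/18 = -1/6
M^{-1} = -1/6 - 1/6*e12


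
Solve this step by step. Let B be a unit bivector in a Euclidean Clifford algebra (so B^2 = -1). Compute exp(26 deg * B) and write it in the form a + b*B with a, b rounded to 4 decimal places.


For a unit bivector B with B^2 = -1, the exponential series gives
e^(theta*B) = cos(theta) + sin(theta)*B (the GA analogue of Euler's formula).
theta = 26 degrees = 0.453786 rad
cos(26 deg) = 0.8988
sin(26 deg) = 0.4384
exp(theta*B) = 0.8988 + 0.4384*B


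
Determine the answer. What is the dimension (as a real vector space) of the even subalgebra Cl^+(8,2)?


Even subalgebra dimension = 2^(n-1)
n = 8 + 2 = 10
2^(10 - 1) = 2^9 = 512
Verification: sum of C(10,k) for even k = 1 + 45 + 210 + 210 + 45 + 1 = 512
Result = 512


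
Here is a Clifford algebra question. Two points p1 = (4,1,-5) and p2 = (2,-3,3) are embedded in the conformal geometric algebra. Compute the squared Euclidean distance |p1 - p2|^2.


p1 - p2 = (2, 4, -8)
|p1 - p2|^2 = 2^2 + 4^2 + (-8)^2
= 4 + 16 + 64
= 84


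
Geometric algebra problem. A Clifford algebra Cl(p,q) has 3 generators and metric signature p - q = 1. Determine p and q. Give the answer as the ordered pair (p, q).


We need p + q = 3 and p - q = 1.
Adding: 2p = 3 + 1 = 4, so p = 2.
Then q = 3 - 2 = 1.
(p, q) = (2, 1)


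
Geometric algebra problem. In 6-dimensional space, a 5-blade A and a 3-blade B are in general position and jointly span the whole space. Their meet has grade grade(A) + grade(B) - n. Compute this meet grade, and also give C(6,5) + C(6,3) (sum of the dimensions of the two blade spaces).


Meet grade = grade(A) + grade(B) - n
= 5 + 3 - 6 = 2
C(6,5) = 6
C(6,3) = 20
dim_A + dim_B = 6 + 20 = 26


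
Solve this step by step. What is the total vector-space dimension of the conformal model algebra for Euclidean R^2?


The conformal model of R^2 uses Cl(3,1): the 2 Euclidean generators plus two extra orthogonal generators e+ (e+^2 = +1) and e- (e-^2 = -1), from which the null vectors e0, einf are built.
Number of generators m = 2 + 2 = 4.
dim Cl(p,q) = 2^m = 2^4 = 16


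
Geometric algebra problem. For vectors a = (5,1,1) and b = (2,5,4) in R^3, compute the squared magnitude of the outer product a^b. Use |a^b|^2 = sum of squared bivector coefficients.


a wedge b = (a1*b2 - a2*b1)*e12 + (a1*b3 - a3*b1)*e13 + (a2*b3 - a3*b2)*e23
e12 coeff: 5*5 - 1*2 = 25 - 2 = 23
e13 coeff: 5*4 - 1*2 = 20 - 2 = 18
e23 coeff: 1*4 - 1*5 = 4 - 5 = -1
|a wedge b|^2 = 23^2 + 18^2 + (-1)^2
= 529 + 324 + 1
= 854


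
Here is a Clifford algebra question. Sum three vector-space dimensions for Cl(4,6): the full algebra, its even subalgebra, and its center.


n = 4 + 6 = 10
Total dim = 2^10 = 1024
Even subalgebra dim = 2^9 = 512
n is even, so center dim = 1
Sum = 1024 + 512 + 1 = 1537


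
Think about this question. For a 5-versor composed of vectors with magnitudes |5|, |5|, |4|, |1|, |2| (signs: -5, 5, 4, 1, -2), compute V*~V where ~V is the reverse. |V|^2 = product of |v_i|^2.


Each vector v_i has |v_i|^2 = s_i^2
Squared scales: (-5)^2 = 25, 5^2 = 25, 4^2 = 16, 1^2 = 1, (-2)^2 = 4
|V|^2 = 25 * 25 * 16 * 1 * 4
= 40000


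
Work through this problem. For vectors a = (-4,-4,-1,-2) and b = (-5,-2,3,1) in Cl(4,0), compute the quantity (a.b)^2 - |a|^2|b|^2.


a . b = (-4)*(-5) + (-4)*(-2) + (-1)*3 + (-2)*1
= 20 + 8 + (-3) + (-2) = 23
|a|^2 = (-4)^2 + (-4)^2 + (-1)^2 + (-2)^2 = 37
|b|^2 = (-5)^2 + (-2)^2 + 3^2 + 1^2 = 39
(a.b)^2 = 23^2 = 529
|a|^2 * |b|^2 = 37 * 39 = 1443
Result = 529 - 1443 = -914


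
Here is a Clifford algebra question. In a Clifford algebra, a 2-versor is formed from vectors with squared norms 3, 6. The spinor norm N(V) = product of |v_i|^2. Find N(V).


Spinor norm N(V) = |v1|^2 * |v2|^2 * ... * |v2|^2
= 3 * 6
Running product: 3, 18
N(V) = 18


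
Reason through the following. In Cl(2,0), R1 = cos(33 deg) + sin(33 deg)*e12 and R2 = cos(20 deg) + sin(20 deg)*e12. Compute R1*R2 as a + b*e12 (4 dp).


Same-plane rotors commute and their half-angles add:
R1*R2 = cos(a1 + a2) + sin(a1 + a2)*e12.
a1 + a2 = 33 + 20 = 53 deg
cos(53 deg) = 0.6018
sin(53 deg) = 0.7986
R1*R2 = 0.6018 + 0.7986*e12


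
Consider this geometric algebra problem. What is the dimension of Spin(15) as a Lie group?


Spin(n) double-covers SO(n); both have Lie algebra so(n) of dimension n(n-1)/2.
n = 15
n(n-1) = 15 * 14 = 210
dim Spin(15) = 210/2 = 105


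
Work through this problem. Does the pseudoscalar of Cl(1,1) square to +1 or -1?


The pseudoscalar I = e1...e_n (product of all n generators) of Cl(p,q) satisfies I^2 = (-1)^(q + n(n-1)/2).
p = 1, q = 1, n = p + q = 2
n(n-1)/2 = 2 * 1 / 2 = 1
Exponent = q + n(n-1)/2 = 1 + 1 = 2
I^2 = (-1)^2 = +1


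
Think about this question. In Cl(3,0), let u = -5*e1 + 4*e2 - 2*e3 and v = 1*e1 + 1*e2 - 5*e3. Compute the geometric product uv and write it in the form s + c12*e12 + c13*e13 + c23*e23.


In Cl(3,0): e_i^2 = 1, e_ie_j = -e_je_i for i != j.
Scalar part = u . v = (-5)*1 + 4*1 + (-2)*(-5)
= -5 + 4 + 10 = 9
e12 coeff = (-5)*1 - 4*1 = -5 - 4 = -9
e13 coeff = (-5)*(-5) - (-2)*1 = 25 - (-2) = 27
e23 coeff = 4*(-5) - (-2)*1 = -20 - (-2) = -18
uv = 9 - 9*e12 + 27*e13 - 18*e23


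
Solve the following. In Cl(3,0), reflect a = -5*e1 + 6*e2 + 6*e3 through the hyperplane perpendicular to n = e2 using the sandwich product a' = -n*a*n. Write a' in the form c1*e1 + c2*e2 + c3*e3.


Reflection formula: a' = -n*a*n, with n = e2 (unit vector, n^2 = 1).
For reflection through hyperplane perp to e2:
The component along e2 flips sign, others stay.
a = (-5, 6, 6)
a' = (-5, -6, 6)
a' = -5*e1 - 6*e2 + 6*e3


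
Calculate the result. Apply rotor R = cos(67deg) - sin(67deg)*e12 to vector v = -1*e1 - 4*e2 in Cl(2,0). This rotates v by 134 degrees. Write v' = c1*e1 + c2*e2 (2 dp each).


Rotor R = cos(67deg) - sin(67deg)*e12
Rotation angle theta = 2 * 67 = 134 degrees
v' = R*v*~R rotates v by theta.
cos(134deg) = -0.6947, sin(134deg) = 0.7193
v'_1 = -1*cos(134deg) - (-4)*sin(134deg)
= -1*(-0.6947) - (-4)*0.7193
= 3.57
v'_2 = -1*sin(134deg) + (-4)*cos(134deg)
= -1*0.7193 + (-4)*(-0.6947)
= 2.06
v' = 3.57*e1 + 2.06*e2


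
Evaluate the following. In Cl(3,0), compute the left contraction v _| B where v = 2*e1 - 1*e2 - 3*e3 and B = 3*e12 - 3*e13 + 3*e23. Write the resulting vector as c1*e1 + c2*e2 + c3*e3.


Left contraction v _| B = <vB>_1 (grade-1 part of the geometric product vB).
Using e1_|e12 = e2, e2_|e12 = -e1, e1_|e13 = e3, e3_|e13 = -e1, e2_|e23 = e3, e3_|e23 = -e2:
e1 coeff: -v2*b12 - v3*b13 = -(-1)*(3) - (-3)*(-3) = -6
e2 coeff: v1*b12 - v3*b23 = (2)*(3) - (-3)*(3) = 15
e3 coeff: v1*b13 + v2*b23 = (2)*(-3) + (-1)*(3) = -9
v _| B = -6*e1 + 15*e2 - 9*e3


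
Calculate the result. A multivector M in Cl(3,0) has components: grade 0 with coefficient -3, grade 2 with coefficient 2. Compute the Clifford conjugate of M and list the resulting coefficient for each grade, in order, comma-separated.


Clifford conjugate sign for grade k: (-1)^(k(k+1)/2)
Grade 0: (-1)^(0*1/2) = (-1)^0 = 1, coeff -3 -> -3
Grade 2: (-1)^(2*3/2) = (-1)^3 = -1, coeff 2 -> -2
Conjugated coefficients: -3, -2


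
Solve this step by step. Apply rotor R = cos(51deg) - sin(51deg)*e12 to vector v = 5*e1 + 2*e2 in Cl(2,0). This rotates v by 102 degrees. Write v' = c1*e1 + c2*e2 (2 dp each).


Rotor R = cos(51deg) - sin(51deg)*e12
Rotation angle theta = 2 * 51 = 102 degrees
v' = R*v*~R rotates v by theta.
cos(102deg) = -0.2079, sin(102deg) = 0.9781
v'_1 = 5*cos(102deg) - 2*sin(102deg)
= 5*(-0.2079) - 2*0.9781
= -3.00
v'_2 = 5*sin(102deg) + 2*cos(102deg)
= 5*0.9781 + 2*(-0.2079)
= 4.47
v' = -3.00*e1 + 4.47*e2


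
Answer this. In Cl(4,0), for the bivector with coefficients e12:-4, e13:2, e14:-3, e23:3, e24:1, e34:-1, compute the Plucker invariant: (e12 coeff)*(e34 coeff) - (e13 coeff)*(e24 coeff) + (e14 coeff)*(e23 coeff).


Plucker relation: af - be + cd
a*f = (-4)*(-1) = 4
b*e = 2*1 = 2
c*d = (-3)*3 = -9
af - be + cd = 4 - 2 + (-9)
= -7


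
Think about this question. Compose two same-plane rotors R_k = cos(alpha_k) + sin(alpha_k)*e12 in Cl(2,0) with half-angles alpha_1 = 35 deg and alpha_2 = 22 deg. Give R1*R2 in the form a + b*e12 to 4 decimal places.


Same-plane rotors commute and their half-angles add:
R1*R2 = cos(a1 + a2) + sin(a1 + a2)*e12.
a1 + a2 = 35 + 22 = 57 deg
cos(57 deg) = 0.5446
sin(57 deg) = 0.8387
R1*R2 = 0.5446 + 0.8387*e12


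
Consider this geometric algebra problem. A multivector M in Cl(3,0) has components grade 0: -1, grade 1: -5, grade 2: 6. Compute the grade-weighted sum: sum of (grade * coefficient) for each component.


Grade-weighted sum = sum of grade_k * coefficient_k
0*(-1) = 0
1*(-5) = -5
2*6 = 12
Total = 0 + (-5) + 12 = 7


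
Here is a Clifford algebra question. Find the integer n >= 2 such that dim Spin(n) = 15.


dim Spin(n) = dim so(n) = n(n-1)/2.
Solve n(n-1)/2 = 15, i.e. n^2 - n - 30 = 0.
Discriminant = 1 + 8*15 = 121
n = (1 + sqrt(121))/2 = (1 + 11)/2 = 6


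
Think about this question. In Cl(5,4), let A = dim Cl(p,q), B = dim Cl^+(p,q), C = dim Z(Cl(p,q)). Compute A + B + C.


n = 5 + 4 = 9
Total dim = 2^9 = 512
Even subalgebra dim = 2^8 = 256
n is odd, so center dim = 2
Sum = 512 + 256 + 2 = 770


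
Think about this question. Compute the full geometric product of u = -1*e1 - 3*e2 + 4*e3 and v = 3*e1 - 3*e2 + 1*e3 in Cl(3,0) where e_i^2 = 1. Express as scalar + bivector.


In Cl(3,0): e_i^2 = 1, e_ie_j = -e_je_i for i != j.
Scalar part = u . v = (-1)*3 + (-3)*(-3) + 4*1
= -3 + 9 + 4 = 10
e12 coeff = (-1)*(-3) - (-3)*3 = 3 - (-9) = 12
e13 coeff = (-1)*1 - 4*3 = -1 - 12 = -13
e23 coeff = (-3)*1 - 4*(-3) = -3 - (-12) = 9
uv = 10 + 12*e12 - 13*e13 + 9*e23


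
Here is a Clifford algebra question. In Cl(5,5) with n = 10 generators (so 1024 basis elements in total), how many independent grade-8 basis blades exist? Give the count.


Number of grade-k basis blades in Cl(p,q) with n = p + q is C(n, k).
n = 5 + 5 = 10
C(10, 8) = 10! / (8! * 2!)
= 3628800 / (40320 * 2)
= 45


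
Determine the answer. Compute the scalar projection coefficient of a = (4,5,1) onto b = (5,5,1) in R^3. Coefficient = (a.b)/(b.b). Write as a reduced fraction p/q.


Projection coefficient = (a . b) / (b . b)
a . b = 4*5 + 5*5 + 1*1
= 20 + 25 + 1 = 46
b . b = 5^2 + 5^2 + 1^2
= 25 + 25 + 1 = 51
Coefficient = 46/51
In lowest terms: 46/51


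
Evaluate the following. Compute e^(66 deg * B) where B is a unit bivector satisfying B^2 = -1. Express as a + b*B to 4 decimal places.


For a unit bivector B with B^2 = -1, the exponential series gives
e^(theta*B) = cos(theta) + sin(theta)*B (the GA analogue of Euler's formula).
theta = 66 degrees = 1.151917 rad
cos(66 deg) = 0.4067
sin(66 deg) = 0.9135
exp(theta*B) = 0.4067 + 0.9135*B


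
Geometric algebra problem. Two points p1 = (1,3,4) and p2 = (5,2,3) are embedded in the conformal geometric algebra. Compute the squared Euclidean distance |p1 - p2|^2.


p1 - p2 = (-4, 1, 1)
|p1 - p2|^2 = (-4)^2 + 1^2 + 1^2
= 16 + 1 + 1
= 18


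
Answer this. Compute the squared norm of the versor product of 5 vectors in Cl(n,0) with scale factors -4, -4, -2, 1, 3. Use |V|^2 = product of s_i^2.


Each vector v_i has |v_i|^2 = s_i^2
Squared scales: (-4)^2 = 16, (-4)^2 = 16, (-2)^2 = 4, 1^2 = 1, 3^2 = 9
|V|^2 = 16 * 16 * 4 * 1 * 9
= 9216


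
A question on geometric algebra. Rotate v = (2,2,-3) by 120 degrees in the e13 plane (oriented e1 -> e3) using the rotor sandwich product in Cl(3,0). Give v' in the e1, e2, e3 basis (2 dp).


Rotor R = cos(60deg) - sin(60deg)*e13
Rotation angle theta = 2 * 60 = 120 degrees in the e13 plane (e1 -> e3).
The component perpendicular to the plane (e2) is invariant: v'_2 = v2 = 2.00
cos(120deg) = -0.5000, sin(120deg) = 0.8660
v'_1 = v1*cos(theta) - v3*sin(theta) = 2*(-0.5000) - (-3)*0.8660 = 1.60
v'_3 = v1*sin(theta) + v3*cos(theta) = 2*0.8660 + (-3)*(-0.5000) = 3.23
v' = 1.60*e1 + 2.00*e2 + 3.23*e3


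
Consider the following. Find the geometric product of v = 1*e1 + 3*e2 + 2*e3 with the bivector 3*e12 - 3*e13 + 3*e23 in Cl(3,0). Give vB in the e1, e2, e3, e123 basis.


vB has grade-1 (vector) and grade-3 (trivector) parts: vB = (v _| B) + (v ^ B).
Vector part <vB>_1:
  e1: -v2*b12 - v3*b13 = -(3)*(3) - (2)*(-3) = -3
  e2: v1*b12 - v3*b23 = (1)*(3) - (2)*(3) = -3
  e3: v1*b13 + v2*b23 = (1)*(-3) + (3)*(3) = 6
Trivector part <vB>_3:
  e123: v1*b23 - v2*b13 + v3*b12 = (1)*(3) - (3)*(-3) + (2)*(3) = 18
vB = -3*e1 - 3*e2 + 6*e3 + 18*e123


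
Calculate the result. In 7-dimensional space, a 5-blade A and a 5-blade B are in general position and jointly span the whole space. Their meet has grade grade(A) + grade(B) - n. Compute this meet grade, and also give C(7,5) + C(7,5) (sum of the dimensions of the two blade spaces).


Meet grade = grade(A) + grade(B) - n
= 5 + 5 - 7 = 3
C(7,5) = 21
C(7,5) = 21
dim_A + dim_B = 21 + 21 = 42


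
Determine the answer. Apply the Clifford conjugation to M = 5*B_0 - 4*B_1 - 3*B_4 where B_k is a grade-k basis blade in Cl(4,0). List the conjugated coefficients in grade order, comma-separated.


Clifford conjugate sign for grade k: (-1)^(k(k+1)/2)
Grade 0: (-1)^(0*1/2) = (-1)^0 = 1, coeff 5 -> 5
Grade 1: (-1)^(1*2/2) = (-1)^1 = -1, coeff -4 -> 4
Grade 4: (-1)^(4*5/2) = (-1)^10 = 1, coeff -3 -> -3
Conjugated coefficients: 5, 4, -3


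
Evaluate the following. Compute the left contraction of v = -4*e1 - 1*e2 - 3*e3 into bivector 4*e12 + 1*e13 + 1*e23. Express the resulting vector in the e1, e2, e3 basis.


Left contraction v _| B = <vB>_1 (grade-1 part of the geometric product vB).
Using e1_|e12 = e2, e2_|e12 = -e1, e1_|e13 = e3, e3_|e13 = -e1, e2_|e23 = e3, e3_|e23 = -e2:
e1 coeff: -v2*b12 - v3*b13 = -(-1)*(4) - (-3)*(1) = 7
e2 coeff: v1*b12 - v3*b23 = (-4)*(4) - (-3)*(1) = -13
e3 coeff: v1*b13 + v2*b23 = (-4)*(1) + (-1)*(1) = -5
v _| B = 7*e1 - 13*e2 - 5*e3


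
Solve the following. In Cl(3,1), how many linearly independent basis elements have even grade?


Even subalgebra dimension = 2^(n-1)
n = 3 + 1 = 4
2^(4 - 1) = 2^3 = 8
Verification: sum of C(4,k) for even k = 1 + 6 + 1 = 8
Result = 8


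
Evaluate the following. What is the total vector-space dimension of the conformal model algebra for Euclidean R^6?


The conformal model of R^6 uses Cl(7,1): the 6 Euclidean generators plus two extra orthogonal generators e+ (e+^2 = +1) and e- (e-^2 = -1), from which the null vectors e0, einf are built.
Number of generators m = 6 + 2 = 8.
dim Cl(p,q) = 2^m = 2^8 = 256


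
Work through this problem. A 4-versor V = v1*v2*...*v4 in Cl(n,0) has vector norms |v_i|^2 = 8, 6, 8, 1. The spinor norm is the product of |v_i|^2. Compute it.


Spinor norm N(V) = |v1|^2 * |v2|^2 * ... * |v4|^2
= 8 * 6 * 8 * 1
Running product: 8, 48, 384, 384
N(V) = 384


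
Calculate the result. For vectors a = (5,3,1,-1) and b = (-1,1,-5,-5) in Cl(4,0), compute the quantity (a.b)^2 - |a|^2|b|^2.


a . b = 5*(-1) + 3*1 + 1*(-5) + (-1)*(-5)
= -5 + 3 + (-5) + 5 = -2
|a|^2 = 5^2 + 3^2 + 1^2 + (-1)^2 = 36
|b|^2 = (-1)^2 + 1^2 + (-5)^2 + (-5)^2 = 52
(a.b)^2 = (-2)^2 = 4
|a|^2 * |b|^2 = 36 * 52 = 1872
Result = 4 - 1872 = -1868


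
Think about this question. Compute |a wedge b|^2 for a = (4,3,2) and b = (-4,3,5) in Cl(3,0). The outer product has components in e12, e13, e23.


a wedge b = (a1*b2 - a2*b1)*e12 + (a1*b3 - a3*b1)*e13 + (a2*b3 - a3*b2)*e23
e12 coeff: 4*3 - 3*(-4) = 12 - (-12) = 24
e13 coeff: 4*5 - 2*(-4) = 20 - (-8) = 28
e23 coeff: 3*5 - 2*3 = 15 - 6 = 9
|a wedge b|^2 = 24^2 + 28^2 + 9^2
= 576 + 784 + 81
= 1441


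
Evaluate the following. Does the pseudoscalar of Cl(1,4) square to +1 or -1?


The pseudoscalar I = e1...e_n (product of all n generators) of Cl(p,q) satisfies I^2 = (-1)^(q + n(n-1)/2).
p = 1, q = 4, n = p + q = 5
n(n-1)/2 = 5 * 4 / 2 = 10
Exponent = q + n(n-1)/2 = 4 + 10 = 14
I^2 = (-1)^14 = +1


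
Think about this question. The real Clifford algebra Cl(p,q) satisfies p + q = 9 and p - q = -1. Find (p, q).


We need p + q = 9 and p - q = -1.
Adding: 2p = 9 + (-1) = 8, so p = 4.
Then q = 9 - 4 = 5.
(p, q) = (4, 5)


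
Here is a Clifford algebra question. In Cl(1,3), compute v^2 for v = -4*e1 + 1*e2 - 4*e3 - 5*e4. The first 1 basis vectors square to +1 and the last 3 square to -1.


v^2 = sum of c_i^2 * e_i^2
Positive signature terms (e_i^2 = +1): (-4)^2 = 16
Negative signature terms (e_j^2 = -1): 1^2 + (-4)^2 + (-5)^2 = 42
v^2 = 16 - 42 = -26


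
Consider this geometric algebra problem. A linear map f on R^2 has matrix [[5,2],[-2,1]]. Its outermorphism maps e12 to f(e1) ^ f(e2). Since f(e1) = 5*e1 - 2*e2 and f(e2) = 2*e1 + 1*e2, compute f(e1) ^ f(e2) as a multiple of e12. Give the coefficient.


The outermorphism of a linear map f sends e1^e2 to f(e1)^f(e2).
f(e1) = 5*e1 - 2*e2
f(e2) = 2*e1 + 1*e2
f(e1) ^ f(e2) = (5*e1 - 2*e2) ^ (2*e1 + 1*e2)
= 5*1*e12 + (-2)*2*e21
= (5 - (-4))*e12
= 9*e12
Coefficient = 9


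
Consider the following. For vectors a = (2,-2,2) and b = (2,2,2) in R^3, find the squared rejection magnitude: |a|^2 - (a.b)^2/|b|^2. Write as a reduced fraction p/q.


|a|^2 = 2^2 + (-2)^2 + 2^2 = 12
|b|^2 = 2^2 + 2^2 + 2^2 = 12
a . b = 2*2 + (-2)*2 + 2*2 = 4
(a.b)^2 = 4^2 = 16
|rej|^2 = 12 - 16/12
= (144 - 16)/12
= 128/12
In lowest terms: 32/3


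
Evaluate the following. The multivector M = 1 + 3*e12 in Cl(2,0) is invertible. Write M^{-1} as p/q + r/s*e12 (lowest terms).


M = 1 + 3*e12, where e12^2 = -1.
Since M commutes with its reverse ~M = a - b*e12, M * ~M = a^2 - b^2*e12^2 = a^2 + b^2.
So M^{-1} = ~M / (a^2 + b^2) = (a - b*e12)/(a^2 + b^2).
a^2 + b^2 = 1 + 9 = 10
Scalar part = 1/10 = 1/10
Bivector coeff = -3/10 = -3/10
M^{-1} = 1/10 - 3/10*e12


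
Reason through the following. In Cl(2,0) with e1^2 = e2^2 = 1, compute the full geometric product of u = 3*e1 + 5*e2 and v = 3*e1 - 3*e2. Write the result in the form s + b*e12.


Expand: (3*e1 + 5*e2)(3*e1 - 3*e2)
= 3*3*e1e1 + 3*(-3)*e1e2 + 5*3*e2e1 + 5*(-3)*e2e2
Using e1^2 = e2^2 = 1, e2e1 = -e1e2:
Scalar part s = 3*3 + 5*(-3) = 9 + (-15) = -6
Bivector part b = 3*(-3) - 5*3 = -9 - 15 = -24
uv = -6 - 24*e12


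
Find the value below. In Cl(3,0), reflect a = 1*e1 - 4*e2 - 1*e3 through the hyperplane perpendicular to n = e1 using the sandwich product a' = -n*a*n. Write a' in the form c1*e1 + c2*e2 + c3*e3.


Reflection formula: a' = -n*a*n, with n = e1 (unit vector, n^2 = 1).
For reflection through hyperplane perp to e1:
The component along e1 flips sign, others stay.
a = (1, -4, -1)
a' = (-1, -4, -1)
a' = -1*e1 - 4*e2 - 1*e3


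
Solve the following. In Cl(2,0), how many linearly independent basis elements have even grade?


Even subalgebra dimension = 2^(n-1)
n = 2 + 0 = 2
2^(2 - 1) = 2^1 = 2
Verification: sum of C(2,k) for even k = 1 + 1 = 2
Result = 2


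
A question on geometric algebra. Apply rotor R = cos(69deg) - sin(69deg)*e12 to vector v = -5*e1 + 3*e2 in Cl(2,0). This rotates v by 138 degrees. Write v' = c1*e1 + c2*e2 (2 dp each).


Rotor R = cos(69deg) - sin(69deg)*e12
Rotation angle theta = 2 * 69 = 138 degrees
v' = R*v*~R rotates v by theta.
cos(138deg) = -0.7431, sin(138deg) = 0.6691
v'_1 = -5*cos(138deg) - 3*sin(138deg)
= -5*(-0.7431) - 3*0.6691
= 1.71
v'_2 = -5*sin(138deg) + 3*cos(138deg)
= -5*0.6691 + 3*(-0.7431)
= -5.58
v' = 1.71*e1 - 5.58*e2


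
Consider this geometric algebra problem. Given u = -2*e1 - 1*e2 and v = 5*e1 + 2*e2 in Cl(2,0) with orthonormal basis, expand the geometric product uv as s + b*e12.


Expand: (-2*e1 - 1*e2)(5*e1 + 2*e2)
= (-2)*5*e1e1 + (-2)*2*e1e2 + (-1)*5*e2e1 + (-1)*2*e2e2
Using e1^2 = e2^2 = 1, e2e1 = -e1e2:
Scalar part s = (-2)*5 + (-1)*2 = -10 + (-2) = -12
Bivector part b = (-2)*2 - (-1)*5 = -4 - (-5) = 1
uv = -12 + 1*e12


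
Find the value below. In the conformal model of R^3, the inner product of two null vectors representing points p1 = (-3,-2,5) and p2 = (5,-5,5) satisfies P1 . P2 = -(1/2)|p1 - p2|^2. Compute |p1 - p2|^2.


p1 - p2 = (-8, 3, 0)
|p1 - p2|^2 = (-8)^2 + 3^2 + 0^2
= 64 + 9 + 0
= 73


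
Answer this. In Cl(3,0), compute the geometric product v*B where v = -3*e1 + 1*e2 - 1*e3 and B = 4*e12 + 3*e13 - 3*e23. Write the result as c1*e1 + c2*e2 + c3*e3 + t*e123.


vB has grade-1 (vector) and grade-3 (trivector) parts: vB = (v _| B) + (v ^ B).
Vector part <vB>_1:
  e1: -v2*b12 - v3*b13 = -(1)*(4) - (-1)*(3) = -1
  e2: v1*b12 - v3*b23 = (-3)*(4) - (-1)*(-3) = -15
  e3: v1*b13 + v2*b23 = (-3)*(3) + (1)*(-3) = -12
Trivector part <vB>_3:
  e123: v1*b23 - v2*b13 + v3*b12 = (-3)*(-3) - (1)*(3) + (-1)*(4) = 2
vB = -1*e1 - 15*e2 - 12*e3 + 2*e123


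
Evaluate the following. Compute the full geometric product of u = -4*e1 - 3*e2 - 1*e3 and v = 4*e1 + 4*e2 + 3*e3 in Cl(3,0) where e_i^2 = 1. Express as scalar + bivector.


In Cl(3,0): e_i^2 = 1, e_ie_j = -e_je_i for i != j.
Scalar part = u . v = (-4)*4 + (-3)*4 + (-1)*3
= -16 + (-12) + (-3) = -31
e12 coeff = (-4)*4 - (-3)*4 = -16 - (-12) = -4
e13 coeff = (-4)*3 - (-1)*4 = -12 - (-4) = -8
e23 coeff = (-3)*3 - (-1)*4 = -9 - (-4) = -5
uv = -31 - 4*e12 - 8*e13 - 5*e23


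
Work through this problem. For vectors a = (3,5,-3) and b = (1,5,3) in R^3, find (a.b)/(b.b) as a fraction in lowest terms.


Projection coefficient = (a . b) / (b . b)
a . b = 3*1 + 5*5 + (-3)*3
= 3 + 25 + (-9) = 19
b . b = 1^2 + 5^2 + 3^2
= 1 + 25 + 9 = 35
Coefficient = 19/35
In lowest terms: 19/35


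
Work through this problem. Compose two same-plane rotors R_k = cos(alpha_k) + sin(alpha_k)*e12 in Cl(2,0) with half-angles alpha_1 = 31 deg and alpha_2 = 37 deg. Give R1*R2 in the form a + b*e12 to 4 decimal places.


Same-plane rotors commute and their half-angles add:
R1*R2 = cos(a1 + a2) + sin(a1 + a2)*e12.
a1 + a2 = 31 + 37 = 68 deg
cos(68 deg) = 0.3746
sin(68 deg) = 0.9272
R1*R2 = 0.3746 + 0.9272*e12


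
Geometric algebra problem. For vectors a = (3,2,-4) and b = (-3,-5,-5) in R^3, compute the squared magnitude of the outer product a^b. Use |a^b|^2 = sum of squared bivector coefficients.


a wedge b = (a1*b2 - a2*b1)*e12 + (a1*b3 - a3*b1)*e13 + (a2*b3 - a3*b2)*e23
e12 coeff: 3*(-5) - 2*(-3) = -15 - (-6) = -9
e13 coeff: 3*(-5) - (-4)*(-3) = -15 - 12 = -27
e23 coeff: 2*(-5) - (-4)*(-5) = -10 - 20 = -30
|a wedge b|^2 = (-9)^2 + (-27)^2 + (-30)^2
= 81 + 729 + 900
= 1710


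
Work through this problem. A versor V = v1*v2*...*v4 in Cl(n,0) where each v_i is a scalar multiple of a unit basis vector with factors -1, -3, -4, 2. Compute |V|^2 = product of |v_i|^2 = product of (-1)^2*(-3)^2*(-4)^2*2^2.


Each vector v_i has |v_i|^2 = s_i^2
Squared scales: (-1)^2 = 1, (-3)^2 = 9, (-4)^2 = 16, 2^2 = 4
|V|^2 = 1 * 9 * 16 * 4
= 576


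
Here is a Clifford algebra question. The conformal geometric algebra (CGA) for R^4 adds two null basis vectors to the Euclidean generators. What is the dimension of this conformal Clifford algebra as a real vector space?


The conformal model of R^4 uses Cl(5,1): the 4 Euclidean generators plus two extra orthogonal generators e+ (e+^2 = +1) and e- (e-^2 = -1), from which the null vectors e0, einf are built.
Number of generators m = 4 + 2 = 6.
dim Cl(p,q) = 2^m = 2^6 = 64


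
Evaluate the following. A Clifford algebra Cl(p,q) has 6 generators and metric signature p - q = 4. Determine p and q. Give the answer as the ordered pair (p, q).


We need p + q = 6 and p - q = 4.
Adding: 2p = 6 + 4 = 10, so p = 5.
Then q = 6 - 5 = 1.
(p, q) = (5, 1)


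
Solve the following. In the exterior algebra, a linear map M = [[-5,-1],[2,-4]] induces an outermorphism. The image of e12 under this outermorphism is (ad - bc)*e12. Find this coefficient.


The outermorphism of a linear map f sends e1^e2 to f(e1)^f(e2).
f(e1) = -5*e1 + 2*e2
f(e2) = -1*e1 - 4*e2
f(e1) ^ f(e2) = (-5*e1 + 2*e2) ^ (-1*e1 - 4*e2)
= (-5)*(-4)*e12 + 2*(-1)*e21
= (20 - (-2))*e12
= 22*e12
Coefficient = 22


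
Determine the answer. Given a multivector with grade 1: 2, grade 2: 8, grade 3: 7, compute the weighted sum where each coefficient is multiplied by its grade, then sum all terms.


Grade-weighted sum = sum of grade_k * coefficient_k
1*2 = 2
2*8 = 16
3*7 = 21
Total = 2 + 16 + 21 = 39


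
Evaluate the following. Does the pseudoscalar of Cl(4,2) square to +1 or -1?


The pseudoscalar I = e1...e_n (product of all n generators) of Cl(p,q) satisfies I^2 = (-1)^(q + n(n-1)/2).
p = 4, q = 2, n = p + q = 6
n(n-1)/2 = 6 * 5 / 2 = 15
Exponent = q + n(n-1)/2 = 2 + 15 = 17
I^2 = (-1)^17 = -1


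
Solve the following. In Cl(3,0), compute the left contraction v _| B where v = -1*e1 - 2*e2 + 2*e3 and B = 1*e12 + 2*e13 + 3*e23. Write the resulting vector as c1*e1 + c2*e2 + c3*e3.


Left contraction v _| B = <vB>_1 (grade-1 part of the geometric product vB).
Using e1_|e12 = e2, e2_|e12 = -e1, e1_|e13 = e3, e3_|e13 = -e1, e2_|e23 = e3, e3_|e23 = -e2:
e1 coeff: -v2*b12 - v3*b13 = -(-2)*(1) - (2)*(2) = -2
e2 coeff: v1*b12 - v3*b23 = (-1)*(1) - (2)*(3) = -7
e3 coeff: v1*b13 + v2*b23 = (-1)*(2) + (-2)*(3) = -8
v _| B = -2*e1 - 7*e2 - 8*e3


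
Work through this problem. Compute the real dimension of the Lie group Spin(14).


Spin(n) double-covers SO(n); both have Lie algebra so(n) of dimension n(n-1)/2.
n = 14
n(n-1) = 14 * 13 = 182
dim Spin(14) = 182/2 = 91


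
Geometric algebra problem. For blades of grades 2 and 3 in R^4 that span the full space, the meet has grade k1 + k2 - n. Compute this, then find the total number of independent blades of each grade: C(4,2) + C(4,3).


Meet grade = grade(A) + grade(B) - n
= 2 + 3 - 4 = 1
C(4,2) = 6
C(4,3) = 4
dim_A + dim_B = 6 + 4 = 10


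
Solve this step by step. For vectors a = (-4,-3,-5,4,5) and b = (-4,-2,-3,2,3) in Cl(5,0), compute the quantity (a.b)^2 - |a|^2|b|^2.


a . b = (-4)*(-4) + (-3)*(-2) + (-5)*(-3) + 4*2 + 5*3
= 16 + 6 + 15 + 8 + 15 = 60
|a|^2 = (-4)^2 + (-3)^2 + (-5)^2 + 4^2 + 5^2 = 91
|b|^2 = (-4)^2 + (-2)^2 + (-3)^2 + 2^2 + 3^2 = 42
(a.b)^2 = 60^2 = 3600
|a|^2 * |b|^2 = 91 * 42 = 3822
Result = 3600 - 3822 = -222


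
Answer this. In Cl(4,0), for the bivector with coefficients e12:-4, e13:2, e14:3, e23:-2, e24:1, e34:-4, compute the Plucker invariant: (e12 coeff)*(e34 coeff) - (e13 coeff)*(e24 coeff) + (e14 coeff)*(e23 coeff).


Plucker relation: af - be + cd
a*f = (-4)*(-4) = 16
b*e = 2*1 = 2
c*d = 3*(-2) = -6
af - be + cd = 16 - 2 + (-6)
= 8


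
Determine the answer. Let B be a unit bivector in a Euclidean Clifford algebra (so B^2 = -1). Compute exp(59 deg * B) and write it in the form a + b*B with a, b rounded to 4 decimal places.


For a unit bivector B with B^2 = -1, the exponential series gives
e^(theta*B) = cos(theta) + sin(theta)*B (the GA analogue of Euler's formula).
theta = 59 degrees = 1.029744 rad
cos(59 deg) = 0.5150
sin(59 deg) = 0.8572
exp(theta*B) = 0.5150 + 0.8572*B


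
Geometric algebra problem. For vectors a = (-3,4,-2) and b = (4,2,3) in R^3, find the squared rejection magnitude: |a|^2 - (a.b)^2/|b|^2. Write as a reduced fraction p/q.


|a|^2 = (-3)^2 + 4^2 + (-2)^2 = 29
|b|^2 = 4^2 + 2^2 + 3^2 = 29
a . b = (-3)*4 + 4*2 + (-2)*3 = -10
(a.b)^2 = (-10)^2 = 100
|rej|^2 = 29 - 100/29
= (841 - 100)/29
= 741/29
In lowest terms: 741/29


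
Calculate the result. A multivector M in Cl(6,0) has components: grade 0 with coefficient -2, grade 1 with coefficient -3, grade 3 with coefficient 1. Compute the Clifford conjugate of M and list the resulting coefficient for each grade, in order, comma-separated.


Clifford conjugate sign for grade k: (-1)^(k(k+1)/2)
Grade 0: (-1)^(0*1/2) = (-1)^0 = 1, coeff -2 -> -2
Grade 1: (-1)^(1*2/2) = (-1)^1 = -1, coeff -3 -> 3
Grade 3: (-1)^(3*4/2) = (-1)^6 = 1, coeff 1 -> 1
Conjugated coefficients: -2, 3, 1


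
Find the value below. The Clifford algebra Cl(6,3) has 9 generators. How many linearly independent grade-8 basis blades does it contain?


Number of grade-k basis blades in Cl(p,q) with n = p + q is C(n, k).
n = 6 + 3 = 9
C(9, 8) = 9! / (8! * 1!)
= 362880 / (40320 * 1)
= 9


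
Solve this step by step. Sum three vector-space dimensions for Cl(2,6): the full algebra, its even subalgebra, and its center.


n = 2 + 6 = 8
Total dim = 2^8 = 256
Even subalgebra dim = 2^7 = 128
n is even, so center dim = 1
Sum = 256 + 128 + 1 = 385


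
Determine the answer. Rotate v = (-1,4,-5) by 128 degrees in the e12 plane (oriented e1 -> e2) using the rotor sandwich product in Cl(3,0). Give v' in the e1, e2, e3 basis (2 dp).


Rotor R = cos(64deg) - sin(64deg)*e12
Rotation angle theta = 2 * 64 = 128 degrees in the e12 plane (e1 -> e2).
The component perpendicular to the plane (e3) is invariant: v'_3 = v3 = -5.00
cos(128deg) = -0.6157, sin(128deg) = 0.7880
v'_1 = v1*cos(theta) - v2*sin(theta) = -1*(-0.6157) - 4*0.7880 = -2.54
v'_2 = v1*sin(theta) + v2*cos(theta) = -1*0.7880 + 4*(-0.6157) = -3.25
v' = -2.54*e1 - 3.25*e2 - 5.00*e3


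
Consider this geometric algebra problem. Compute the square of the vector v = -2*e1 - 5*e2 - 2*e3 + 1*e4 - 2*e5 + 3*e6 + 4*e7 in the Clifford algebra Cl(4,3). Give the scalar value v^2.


v^2 = sum of c_i^2 * e_i^2
Positive signature terms (e_i^2 = +1): (-2)^2 + (-5)^2 + (-2)^2 + 1^2 = 34
Negative signature terms (e_j^2 = -1): (-2)^2 + 3^2 + 4^2 = 29
v^2 = 34 - 29 = 5


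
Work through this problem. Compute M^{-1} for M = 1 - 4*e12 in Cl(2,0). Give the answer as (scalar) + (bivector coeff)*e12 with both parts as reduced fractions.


M = 1 - 4*e12, where e12^2 = -1.
Since M commutes with its reverse ~M = a - b*e12, M * ~M = a^2 - b^2*e12^2 = a^2 + b^2.
So M^{-1} = ~M / (a^2 + b^2) = (a - b*e12)/(a^2 + b^2).
a^2 + b^2 = 1 + 16 = 17
Scalar part = 1/17 = 1/17
Bivector coeff = 4/17 = 4/17
M^{-1} = 1/17 + 4/17*e12


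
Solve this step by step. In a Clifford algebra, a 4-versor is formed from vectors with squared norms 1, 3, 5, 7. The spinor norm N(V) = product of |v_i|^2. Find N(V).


Spinor norm N(V) = |v1|^2 * |v2|^2 * ... * |v4|^2
= 1 * 3 * 5 * 7
Running product: 1, 3, 15, 105
N(V) = 105


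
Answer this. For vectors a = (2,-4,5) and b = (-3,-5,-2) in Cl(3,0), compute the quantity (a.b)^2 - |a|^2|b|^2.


a . b = 2*(-3) + (-4)*(-5) + 5*(-2)
= -6 + 20 + (-10) = 4
|a|^2 = 2^2 + (-4)^2 + 5^2 = 45
|b|^2 = (-3)^2 + (-5)^2 + (-2)^2 = 38
(a.b)^2 = 4^2 = 16
|a|^2 * |b|^2 = 45 * 38 = 1710
Result = 16 - 1710 = -1694


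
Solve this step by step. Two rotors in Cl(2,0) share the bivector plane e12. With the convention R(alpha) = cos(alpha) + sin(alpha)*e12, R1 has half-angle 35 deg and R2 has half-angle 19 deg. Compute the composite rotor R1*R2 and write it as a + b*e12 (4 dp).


Same-plane rotors commute and their half-angles add:
R1*R2 = cos(a1 + a2) + sin(a1 + a2)*e12.
a1 + a2 = 35 + 19 = 54 deg
cos(54 deg) = 0.5878
sin(54 deg) = 0.8090
R1*R2 = 0.5878 + 0.8090*e12


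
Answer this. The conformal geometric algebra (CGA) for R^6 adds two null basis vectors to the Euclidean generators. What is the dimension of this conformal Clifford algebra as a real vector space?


The conformal model of R^6 uses Cl(7,1): the 6 Euclidean generators plus two extra orthogonal generators e+ (e+^2 = +1) and e- (e-^2 = -1), from which the null vectors e0, einf are built.
Number of generators m = 6 + 2 = 8.
dim Cl(p,q) = 2^m = 2^8 = 256


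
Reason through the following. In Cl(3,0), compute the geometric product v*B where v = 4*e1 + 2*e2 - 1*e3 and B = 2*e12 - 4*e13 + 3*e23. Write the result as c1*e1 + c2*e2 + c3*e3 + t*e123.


vB has grade-1 (vector) and grade-3 (trivector) parts: vB = (v _| B) + (v ^ B).
Vector part <vB>_1:
  e1: -v2*b12 - v3*b13 = -(2)*(2) - (-1)*(-4) = -8
  e2: v1*b12 - v3*b23 = (4)*(2) - (-1)*(3) = 11
  e3: v1*b13 + v2*b23 = (4)*(-4) + (2)*(3) = -10
Trivector part <vB>_3:
  e123: v1*b23 - v2*b13 + v3*b12 = (4)*(3) - (2)*(-4) + (-1)*(2) = 18
vB = -8*e1 + 11*e2 - 10*e3 + 18*e123


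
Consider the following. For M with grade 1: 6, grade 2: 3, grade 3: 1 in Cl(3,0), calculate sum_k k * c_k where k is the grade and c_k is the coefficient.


Grade-weighted sum = sum of grade_k * coefficient_k
1*6 = 6
2*3 = 6
3*1 = 3
Total = 6 + 6 + 3 = 15


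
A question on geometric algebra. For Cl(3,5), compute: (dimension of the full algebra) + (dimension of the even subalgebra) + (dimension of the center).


n = 3 + 5 = 8
Total dim = 2^8 = 256
Even subalgebra dim = 2^7 = 128
n is even, so center dim = 1
Sum = 256 + 128 + 1 = 385


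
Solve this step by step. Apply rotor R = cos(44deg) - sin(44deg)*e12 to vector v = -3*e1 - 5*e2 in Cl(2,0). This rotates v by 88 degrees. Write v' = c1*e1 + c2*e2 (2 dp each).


Rotor R = cos(44deg) - sin(44deg)*e12
Rotation angle theta = 2 * 44 = 88 degrees
v' = R*v*~R rotates v by theta.
cos(88deg) = 0.0349, sin(88deg) = 0.9994
v'_1 = -3*cos(88deg) - (-5)*sin(88deg)
= -3*0.0349 - (-5)*0.9994
= 4.89
v'_2 = -3*sin(88deg) + (-5)*cos(88deg)
= -3*0.9994 + (-5)*0.0349
= -3.17
v' = 4.89*e1 - 3.17*e2


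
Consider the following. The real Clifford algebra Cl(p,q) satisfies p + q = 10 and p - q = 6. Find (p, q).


We need p + q = 10 and p - q = 6.
Adding: 2p = 10 + 6 = 16, so p = 8.
Then q = 10 - 8 = 2.
(p, q) = (8, 2)


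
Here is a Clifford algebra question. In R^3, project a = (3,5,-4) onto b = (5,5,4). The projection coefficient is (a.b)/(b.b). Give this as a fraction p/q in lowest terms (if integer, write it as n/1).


Projection coefficient = (a . b) / (b . b)
a . b = 3*5 + 5*5 + (-4)*4
= 15 + 25 + (-16) = 24
b . b = 5^2 + 5^2 + 4^2
= 25 + 25 + 16 = 66
Coefficient = 24/66
In lowest terms: 4/11


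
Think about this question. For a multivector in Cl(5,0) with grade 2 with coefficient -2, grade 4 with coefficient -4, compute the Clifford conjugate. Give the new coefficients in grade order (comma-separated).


Clifford conjugate sign for grade k: (-1)^(k(k+1)/2)
Grade 2: (-1)^(2*3/2) = (-1)^3 = -1, coeff -2 -> 2
Grade 4: (-1)^(4*5/2) = (-1)^10 = 1, coeff -4 -> -4
Conjugated coefficients: 2, -4


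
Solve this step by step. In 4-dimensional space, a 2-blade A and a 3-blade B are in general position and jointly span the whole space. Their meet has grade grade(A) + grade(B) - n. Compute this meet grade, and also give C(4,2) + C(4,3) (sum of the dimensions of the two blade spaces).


Meet grade = grade(A) + grade(B) - n
= 2 + 3 - 4 = 1
C(4,2) = 6
C(4,3) = 4
dim_A + dim_B = 6 + 4 = 10
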